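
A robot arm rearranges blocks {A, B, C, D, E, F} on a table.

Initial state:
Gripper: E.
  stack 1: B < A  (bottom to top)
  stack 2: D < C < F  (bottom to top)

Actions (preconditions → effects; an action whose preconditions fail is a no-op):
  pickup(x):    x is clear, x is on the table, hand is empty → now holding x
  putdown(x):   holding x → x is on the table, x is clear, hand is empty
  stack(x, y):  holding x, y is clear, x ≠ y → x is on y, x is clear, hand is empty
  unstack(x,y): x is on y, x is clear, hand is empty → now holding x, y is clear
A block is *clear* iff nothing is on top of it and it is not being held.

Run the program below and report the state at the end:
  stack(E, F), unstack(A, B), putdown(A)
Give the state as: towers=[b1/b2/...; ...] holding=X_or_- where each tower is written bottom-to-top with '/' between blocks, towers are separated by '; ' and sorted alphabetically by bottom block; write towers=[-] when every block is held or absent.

towers=[A; B; D/C/F/E] holding=-

step 1 (stack(E, F)): towers=[B/A; D/C/F/E] holding=-
step 2 (unstack(A, B)): towers=[B; D/C/F/E] holding=A
step 3 (putdown(A)): towers=[A; B; D/C/F/E] holding=-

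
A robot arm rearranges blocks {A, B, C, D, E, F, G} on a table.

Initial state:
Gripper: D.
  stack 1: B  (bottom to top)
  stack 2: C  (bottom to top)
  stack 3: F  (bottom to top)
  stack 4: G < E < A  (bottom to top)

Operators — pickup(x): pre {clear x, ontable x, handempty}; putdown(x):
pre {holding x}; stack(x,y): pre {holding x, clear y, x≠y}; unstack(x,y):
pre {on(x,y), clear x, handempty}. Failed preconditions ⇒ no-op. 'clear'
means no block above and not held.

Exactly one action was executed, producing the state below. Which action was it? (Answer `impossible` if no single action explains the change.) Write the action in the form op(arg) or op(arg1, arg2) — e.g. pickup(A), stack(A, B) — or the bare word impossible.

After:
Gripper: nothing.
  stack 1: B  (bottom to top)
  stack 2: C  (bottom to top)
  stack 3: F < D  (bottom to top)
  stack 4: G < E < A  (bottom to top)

stack(D, F)

target: towers=[B; C; F/D; G/E/A] holding=-
        putdown(D) → towers=[B; C; D; F; G/E/A] holding=-
       stack(D, B) → towers=[B/D; C; F; G/E/A] holding=-
       stack(D, F) → towers=[B; C; F/D; G/E/A] holding=-  ← match
       stack(D, A) → towers=[B; C; F; G/E/A/D] holding=-
       stack(D, C) → towers=[B; C/D; F; G/E/A] holding=-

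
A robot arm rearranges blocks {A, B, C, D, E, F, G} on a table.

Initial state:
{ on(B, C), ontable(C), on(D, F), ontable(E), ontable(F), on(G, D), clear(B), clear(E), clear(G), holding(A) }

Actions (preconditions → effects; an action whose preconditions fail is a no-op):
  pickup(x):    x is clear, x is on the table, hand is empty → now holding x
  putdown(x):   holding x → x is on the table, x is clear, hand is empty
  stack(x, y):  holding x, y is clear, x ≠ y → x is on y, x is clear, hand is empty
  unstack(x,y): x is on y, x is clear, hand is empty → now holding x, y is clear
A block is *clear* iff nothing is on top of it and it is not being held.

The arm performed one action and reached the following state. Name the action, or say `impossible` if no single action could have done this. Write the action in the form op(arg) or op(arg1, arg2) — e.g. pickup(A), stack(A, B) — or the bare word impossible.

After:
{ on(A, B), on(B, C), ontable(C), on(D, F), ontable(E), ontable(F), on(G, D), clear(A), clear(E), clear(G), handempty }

target: towers=[C/B/A; E; F/D/G] holding=-
        putdown(A) → towers=[A; C/B; E; F/D/G] holding=-
       stack(A, B) → towers=[C/B/A; E; F/D/G] holding=-  ← match
       stack(A, G) → towers=[C/B; E; F/D/G/A] holding=-
       stack(A, E) → towers=[C/B; E/A; F/D/G] holding=-

stack(A, B)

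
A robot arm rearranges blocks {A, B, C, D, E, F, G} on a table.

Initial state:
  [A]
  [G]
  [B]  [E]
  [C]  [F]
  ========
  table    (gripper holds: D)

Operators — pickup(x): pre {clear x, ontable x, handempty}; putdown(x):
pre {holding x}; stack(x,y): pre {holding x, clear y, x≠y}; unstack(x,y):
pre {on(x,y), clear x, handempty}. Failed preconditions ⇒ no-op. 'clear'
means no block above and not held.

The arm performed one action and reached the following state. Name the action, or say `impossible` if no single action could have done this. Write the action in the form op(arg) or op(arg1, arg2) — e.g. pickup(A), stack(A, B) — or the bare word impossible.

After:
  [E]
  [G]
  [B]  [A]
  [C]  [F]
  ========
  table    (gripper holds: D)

target: towers=[C/B/G/E; F/A] holding=D
        putdown(D) → towers=[C/B/G/A; D; F/E] holding=-
       stack(D, A) → towers=[C/B/G/A/D; F/E] holding=-
       stack(D, E) → towers=[C/B/G/A; F/E/D] holding=-
none of the 3 applicable actions match → impossible

impossible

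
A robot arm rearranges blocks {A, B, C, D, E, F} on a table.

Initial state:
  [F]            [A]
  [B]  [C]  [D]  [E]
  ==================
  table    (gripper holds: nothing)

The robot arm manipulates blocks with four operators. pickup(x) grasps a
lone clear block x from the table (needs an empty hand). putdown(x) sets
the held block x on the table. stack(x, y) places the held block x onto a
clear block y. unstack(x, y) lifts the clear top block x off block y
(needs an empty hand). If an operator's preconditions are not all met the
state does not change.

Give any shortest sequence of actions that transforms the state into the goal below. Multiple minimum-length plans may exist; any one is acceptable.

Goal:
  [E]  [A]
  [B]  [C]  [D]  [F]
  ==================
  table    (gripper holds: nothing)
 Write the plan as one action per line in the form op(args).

step 1 (unstack(F, B)): towers=[B; C; D; E/A] holding=F
step 2 (putdown(F)): towers=[B; C; D; E/A; F] holding=-
step 3 (unstack(A, E)): towers=[B; C; D; E; F] holding=A
step 4 (stack(A, C)): towers=[B; C/A; D; E; F] holding=-
step 5 (pickup(E)): towers=[B; C/A; D; F] holding=E
step 6 (stack(E, B)): towers=[B/E; C/A; D; F] holding=-
goal check: towers=[B/E; C/A; D; F] holding=- — reached (length 6, optimal by BFS)

unstack(F, B)
putdown(F)
unstack(A, E)
stack(A, C)
pickup(E)
stack(E, B)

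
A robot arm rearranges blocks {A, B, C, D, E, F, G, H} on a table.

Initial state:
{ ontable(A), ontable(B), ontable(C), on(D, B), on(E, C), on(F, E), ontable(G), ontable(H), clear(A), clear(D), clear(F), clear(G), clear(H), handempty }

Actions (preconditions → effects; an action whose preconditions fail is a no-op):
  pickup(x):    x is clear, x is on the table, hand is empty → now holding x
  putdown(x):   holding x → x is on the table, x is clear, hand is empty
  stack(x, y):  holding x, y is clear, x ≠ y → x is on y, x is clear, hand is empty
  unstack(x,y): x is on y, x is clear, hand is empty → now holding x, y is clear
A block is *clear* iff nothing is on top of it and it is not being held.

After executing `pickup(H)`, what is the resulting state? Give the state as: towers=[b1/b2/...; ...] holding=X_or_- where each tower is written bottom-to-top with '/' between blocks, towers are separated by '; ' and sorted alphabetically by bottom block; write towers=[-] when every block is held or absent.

before: towers=[A; B/D; C/E/F; G; H] holding=-
pre[pickup(H)]: clear(H) ok, ontable(H) ok, handempty ok
all met → apply pickup(H)
after:  towers=[A; B/D; C/E/F; G] holding=H

towers=[A; B/D; C/E/F; G] holding=H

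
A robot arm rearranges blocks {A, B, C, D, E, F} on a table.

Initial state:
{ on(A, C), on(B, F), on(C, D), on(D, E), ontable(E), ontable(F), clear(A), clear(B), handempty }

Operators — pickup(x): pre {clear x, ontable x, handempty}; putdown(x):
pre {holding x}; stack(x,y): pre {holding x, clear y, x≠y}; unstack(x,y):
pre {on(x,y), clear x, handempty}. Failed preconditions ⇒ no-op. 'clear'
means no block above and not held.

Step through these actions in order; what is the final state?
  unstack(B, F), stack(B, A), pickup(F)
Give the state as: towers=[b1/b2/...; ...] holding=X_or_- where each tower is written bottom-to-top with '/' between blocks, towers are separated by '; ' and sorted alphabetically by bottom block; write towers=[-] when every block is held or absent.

step 1 (unstack(B, F)): towers=[E/D/C/A; F] holding=B
step 2 (stack(B, A)): towers=[E/D/C/A/B; F] holding=-
step 3 (pickup(F)): towers=[E/D/C/A/B] holding=F

towers=[E/D/C/A/B] holding=F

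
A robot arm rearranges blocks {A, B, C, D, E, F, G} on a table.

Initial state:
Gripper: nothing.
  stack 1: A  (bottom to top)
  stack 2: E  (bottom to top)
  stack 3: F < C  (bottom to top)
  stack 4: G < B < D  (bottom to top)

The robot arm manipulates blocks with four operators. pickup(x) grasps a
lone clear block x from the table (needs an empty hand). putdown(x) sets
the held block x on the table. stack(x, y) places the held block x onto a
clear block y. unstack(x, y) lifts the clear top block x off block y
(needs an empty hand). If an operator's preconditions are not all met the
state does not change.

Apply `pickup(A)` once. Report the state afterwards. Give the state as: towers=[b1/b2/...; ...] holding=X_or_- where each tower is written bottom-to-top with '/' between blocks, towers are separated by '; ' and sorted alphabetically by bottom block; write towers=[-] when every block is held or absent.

towers=[E; F/C; G/B/D] holding=A

before: towers=[A; E; F/C; G/B/D] holding=-
pre[pickup(A)]: clear(A) ok, ontable(A) ok, handempty ok
all met → apply pickup(A)
after:  towers=[E; F/C; G/B/D] holding=A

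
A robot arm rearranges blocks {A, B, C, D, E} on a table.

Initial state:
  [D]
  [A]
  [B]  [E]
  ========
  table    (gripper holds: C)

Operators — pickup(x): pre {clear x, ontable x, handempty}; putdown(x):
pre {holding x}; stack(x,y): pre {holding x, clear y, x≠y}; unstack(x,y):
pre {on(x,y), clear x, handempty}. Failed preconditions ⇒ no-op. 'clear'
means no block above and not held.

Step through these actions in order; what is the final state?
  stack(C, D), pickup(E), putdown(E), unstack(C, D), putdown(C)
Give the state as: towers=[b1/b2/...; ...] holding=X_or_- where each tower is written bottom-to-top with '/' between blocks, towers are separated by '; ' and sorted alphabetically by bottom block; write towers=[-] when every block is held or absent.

towers=[B/A/D; C; E] holding=-

step 1 (stack(C, D)): towers=[B/A/D/C; E] holding=-
step 2 (pickup(E)): towers=[B/A/D/C] holding=E
step 3 (putdown(E)): towers=[B/A/D/C; E] holding=-
step 4 (unstack(C, D)): towers=[B/A/D; E] holding=C
step 5 (putdown(C)): towers=[B/A/D; C; E] holding=-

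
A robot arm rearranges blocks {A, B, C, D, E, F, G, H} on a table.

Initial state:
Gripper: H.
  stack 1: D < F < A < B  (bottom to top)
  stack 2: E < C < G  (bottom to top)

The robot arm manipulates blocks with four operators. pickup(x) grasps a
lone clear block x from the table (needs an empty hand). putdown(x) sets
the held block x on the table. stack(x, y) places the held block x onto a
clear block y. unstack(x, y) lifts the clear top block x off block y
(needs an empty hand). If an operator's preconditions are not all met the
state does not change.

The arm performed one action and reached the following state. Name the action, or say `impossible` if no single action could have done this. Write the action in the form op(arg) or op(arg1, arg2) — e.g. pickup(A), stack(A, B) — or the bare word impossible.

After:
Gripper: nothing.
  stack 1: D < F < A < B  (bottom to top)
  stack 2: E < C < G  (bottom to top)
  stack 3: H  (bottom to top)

putdown(H)

target: towers=[D/F/A/B; E/C/G; H] holding=-
        putdown(H) → towers=[D/F/A/B; E/C/G; H] holding=-  ← match
       stack(H, G) → towers=[D/F/A/B; E/C/G/H] holding=-
       stack(H, B) → towers=[D/F/A/B/H; E/C/G] holding=-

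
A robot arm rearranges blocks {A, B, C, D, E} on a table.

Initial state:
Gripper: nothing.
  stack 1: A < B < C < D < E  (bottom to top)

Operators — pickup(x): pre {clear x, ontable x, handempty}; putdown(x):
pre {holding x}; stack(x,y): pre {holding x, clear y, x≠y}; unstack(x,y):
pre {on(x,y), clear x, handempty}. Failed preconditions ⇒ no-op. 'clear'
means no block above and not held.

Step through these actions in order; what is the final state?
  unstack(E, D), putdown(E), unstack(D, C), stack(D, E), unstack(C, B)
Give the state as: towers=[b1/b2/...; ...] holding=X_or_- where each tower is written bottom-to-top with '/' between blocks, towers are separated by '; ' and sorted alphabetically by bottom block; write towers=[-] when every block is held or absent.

step 1 (unstack(E, D)): towers=[A/B/C/D] holding=E
step 2 (putdown(E)): towers=[A/B/C/D; E] holding=-
step 3 (unstack(D, C)): towers=[A/B/C; E] holding=D
step 4 (stack(D, E)): towers=[A/B/C; E/D] holding=-
step 5 (unstack(C, B)): towers=[A/B; E/D] holding=C

towers=[A/B; E/D] holding=C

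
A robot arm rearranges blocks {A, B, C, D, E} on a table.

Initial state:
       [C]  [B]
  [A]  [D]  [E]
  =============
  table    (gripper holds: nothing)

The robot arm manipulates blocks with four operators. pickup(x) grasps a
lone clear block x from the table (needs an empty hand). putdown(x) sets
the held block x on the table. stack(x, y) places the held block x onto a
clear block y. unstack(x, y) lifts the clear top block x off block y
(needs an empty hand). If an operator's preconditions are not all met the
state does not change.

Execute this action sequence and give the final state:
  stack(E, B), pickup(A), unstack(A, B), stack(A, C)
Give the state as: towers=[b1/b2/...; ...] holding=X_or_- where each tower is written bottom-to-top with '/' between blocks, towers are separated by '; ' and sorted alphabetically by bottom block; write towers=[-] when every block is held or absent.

towers=[D/C/A; E/B] holding=-

step 1 (stack(E, B)) [no-op]: towers=[A; D/C; E/B] holding=-
step 2 (pickup(A)): towers=[D/C; E/B] holding=A
step 3 (unstack(A, B)) [no-op]: towers=[D/C; E/B] holding=A
step 4 (stack(A, C)): towers=[D/C/A; E/B] holding=-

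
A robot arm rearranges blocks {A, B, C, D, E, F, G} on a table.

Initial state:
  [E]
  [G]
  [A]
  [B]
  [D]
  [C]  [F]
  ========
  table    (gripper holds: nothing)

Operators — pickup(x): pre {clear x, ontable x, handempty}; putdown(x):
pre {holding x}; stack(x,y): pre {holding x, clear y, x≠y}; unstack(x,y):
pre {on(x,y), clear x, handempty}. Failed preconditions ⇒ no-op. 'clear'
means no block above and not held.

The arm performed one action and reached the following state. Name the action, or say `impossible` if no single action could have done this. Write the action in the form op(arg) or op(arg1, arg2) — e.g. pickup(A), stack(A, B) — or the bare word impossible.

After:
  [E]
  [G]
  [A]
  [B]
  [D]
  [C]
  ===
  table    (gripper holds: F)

pickup(F)

target: towers=[C/D/B/A/G/E] holding=F
         pickup(F) → towers=[C/D/B/A/G/E] holding=F  ← match
     unstack(E, G) → towers=[C/D/B/A/G; F] holding=E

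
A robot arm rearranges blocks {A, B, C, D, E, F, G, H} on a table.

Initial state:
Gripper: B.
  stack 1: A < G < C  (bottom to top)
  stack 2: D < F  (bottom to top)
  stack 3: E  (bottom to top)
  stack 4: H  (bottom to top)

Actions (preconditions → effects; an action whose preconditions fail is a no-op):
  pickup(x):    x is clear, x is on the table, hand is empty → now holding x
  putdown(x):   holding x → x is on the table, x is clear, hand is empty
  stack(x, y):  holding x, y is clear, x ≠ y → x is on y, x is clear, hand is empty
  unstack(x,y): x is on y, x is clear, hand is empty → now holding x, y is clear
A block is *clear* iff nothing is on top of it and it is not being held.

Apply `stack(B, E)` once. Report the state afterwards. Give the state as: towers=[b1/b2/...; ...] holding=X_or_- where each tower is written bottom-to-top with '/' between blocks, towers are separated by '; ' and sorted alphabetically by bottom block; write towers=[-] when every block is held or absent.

before: towers=[A/G/C; D/F; E; H] holding=B
pre[stack(B, E)]: holding(B) yes, clear(E) yes, B≠E yes
all met → apply stack(B, E)
after:  towers=[A/G/C; D/F; E/B; H] holding=-

towers=[A/G/C; D/F; E/B; H] holding=-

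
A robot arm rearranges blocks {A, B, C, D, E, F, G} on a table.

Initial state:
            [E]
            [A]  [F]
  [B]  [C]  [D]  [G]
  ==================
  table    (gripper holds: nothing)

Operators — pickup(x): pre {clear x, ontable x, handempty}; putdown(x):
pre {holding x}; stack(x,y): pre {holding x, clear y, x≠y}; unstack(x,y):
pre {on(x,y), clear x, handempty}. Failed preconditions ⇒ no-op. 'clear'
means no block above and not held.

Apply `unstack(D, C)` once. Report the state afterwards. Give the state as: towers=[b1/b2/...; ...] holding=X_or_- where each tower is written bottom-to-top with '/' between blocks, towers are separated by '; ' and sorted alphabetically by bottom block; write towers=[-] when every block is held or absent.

towers=[B; C; D/A/E; G/F] holding=-

before: towers=[B; C; D/A/E; G/F] holding=-
pre[unstack(D, C)]: on(D,C) fail, clear(D) fail, handempty ok
on(D,C), clear(D) unmet → unstack(D, C) is a no-op
after:  towers=[B; C; D/A/E; G/F] holding=-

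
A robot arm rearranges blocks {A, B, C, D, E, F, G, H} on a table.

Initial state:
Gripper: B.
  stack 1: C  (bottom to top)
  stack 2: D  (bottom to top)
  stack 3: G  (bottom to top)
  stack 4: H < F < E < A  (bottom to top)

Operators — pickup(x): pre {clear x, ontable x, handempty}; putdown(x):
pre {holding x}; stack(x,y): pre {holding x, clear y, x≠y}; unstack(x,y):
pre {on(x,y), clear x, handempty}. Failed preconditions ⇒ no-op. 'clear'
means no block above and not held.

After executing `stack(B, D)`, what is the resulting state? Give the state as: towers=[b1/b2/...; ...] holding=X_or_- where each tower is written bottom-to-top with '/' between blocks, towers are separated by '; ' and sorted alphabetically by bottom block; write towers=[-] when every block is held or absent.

before: towers=[C; D; G; H/F/E/A] holding=B
pre[stack(B, D)]: holding(B) ok, clear(D) ok, B≠D ok
all met → apply stack(B, D)
after:  towers=[C; D/B; G; H/F/E/A] holding=-

towers=[C; D/B; G; H/F/E/A] holding=-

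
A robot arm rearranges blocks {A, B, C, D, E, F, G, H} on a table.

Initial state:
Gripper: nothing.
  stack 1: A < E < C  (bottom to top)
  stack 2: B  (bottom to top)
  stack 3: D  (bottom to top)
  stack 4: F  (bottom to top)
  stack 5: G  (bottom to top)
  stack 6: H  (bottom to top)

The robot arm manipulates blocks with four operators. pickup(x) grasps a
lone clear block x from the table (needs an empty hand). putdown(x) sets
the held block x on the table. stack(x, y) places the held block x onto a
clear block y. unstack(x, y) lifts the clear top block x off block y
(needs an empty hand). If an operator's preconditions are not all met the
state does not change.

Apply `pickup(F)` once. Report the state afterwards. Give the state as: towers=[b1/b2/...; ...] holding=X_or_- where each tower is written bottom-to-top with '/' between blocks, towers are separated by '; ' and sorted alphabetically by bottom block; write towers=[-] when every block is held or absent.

before: towers=[A/E/C; B; D; F; G; H] holding=-
pre[pickup(F)]: clear(F) ok, ontable(F) ok, handempty ok
all met → apply pickup(F)
after:  towers=[A/E/C; B; D; G; H] holding=F

towers=[A/E/C; B; D; G; H] holding=F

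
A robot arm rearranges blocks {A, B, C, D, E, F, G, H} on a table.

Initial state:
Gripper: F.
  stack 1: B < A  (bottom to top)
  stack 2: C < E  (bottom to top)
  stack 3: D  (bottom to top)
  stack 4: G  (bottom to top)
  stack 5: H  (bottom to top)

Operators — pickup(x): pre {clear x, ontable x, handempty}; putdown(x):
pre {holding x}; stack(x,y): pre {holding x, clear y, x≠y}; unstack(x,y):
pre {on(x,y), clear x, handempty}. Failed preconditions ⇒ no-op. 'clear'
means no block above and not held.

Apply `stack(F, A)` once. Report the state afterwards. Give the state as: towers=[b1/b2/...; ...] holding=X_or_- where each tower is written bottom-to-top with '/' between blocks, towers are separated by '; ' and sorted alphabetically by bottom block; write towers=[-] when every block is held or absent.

towers=[B/A/F; C/E; D; G; H] holding=-

before: towers=[B/A; C/E; D; G; H] holding=F
pre[stack(F, A)]: holding(F) ✓, clear(A) ✓, F≠A ✓
all met → apply stack(F, A)
after:  towers=[B/A/F; C/E; D; G; H] holding=-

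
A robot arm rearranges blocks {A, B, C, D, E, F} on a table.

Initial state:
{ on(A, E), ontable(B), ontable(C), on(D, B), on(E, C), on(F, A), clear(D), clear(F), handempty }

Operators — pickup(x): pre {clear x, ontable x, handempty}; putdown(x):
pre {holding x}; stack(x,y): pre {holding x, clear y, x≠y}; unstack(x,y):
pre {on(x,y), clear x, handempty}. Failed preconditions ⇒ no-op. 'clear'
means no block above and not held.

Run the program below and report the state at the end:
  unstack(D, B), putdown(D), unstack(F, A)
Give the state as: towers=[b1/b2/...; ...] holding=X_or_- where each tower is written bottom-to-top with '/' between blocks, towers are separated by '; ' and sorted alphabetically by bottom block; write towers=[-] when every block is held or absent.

step 1 (unstack(D, B)): towers=[B; C/E/A/F] holding=D
step 2 (putdown(D)): towers=[B; C/E/A/F; D] holding=-
step 3 (unstack(F, A)): towers=[B; C/E/A; D] holding=F

towers=[B; C/E/A; D] holding=F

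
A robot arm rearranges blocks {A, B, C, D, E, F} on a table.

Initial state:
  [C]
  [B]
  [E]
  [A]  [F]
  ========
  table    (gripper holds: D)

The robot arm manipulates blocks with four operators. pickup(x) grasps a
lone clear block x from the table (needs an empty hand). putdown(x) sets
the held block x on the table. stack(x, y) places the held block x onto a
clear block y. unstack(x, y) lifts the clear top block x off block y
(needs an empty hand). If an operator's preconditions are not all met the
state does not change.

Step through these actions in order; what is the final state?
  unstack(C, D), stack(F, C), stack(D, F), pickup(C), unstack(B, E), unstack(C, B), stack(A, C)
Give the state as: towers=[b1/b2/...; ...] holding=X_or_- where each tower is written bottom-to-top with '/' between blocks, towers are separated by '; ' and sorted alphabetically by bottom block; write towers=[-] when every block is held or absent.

step 1 (unstack(C, D)) [no-op]: towers=[A/E/B/C; F] holding=D
step 2 (stack(F, C)) [no-op]: towers=[A/E/B/C; F] holding=D
step 3 (stack(D, F)): towers=[A/E/B/C; F/D] holding=-
step 4 (pickup(C)) [no-op]: towers=[A/E/B/C; F/D] holding=-
step 5 (unstack(B, E)) [no-op]: towers=[A/E/B/C; F/D] holding=-
step 6 (unstack(C, B)): towers=[A/E/B; F/D] holding=C
step 7 (stack(A, C)) [no-op]: towers=[A/E/B; F/D] holding=C

towers=[A/E/B; F/D] holding=C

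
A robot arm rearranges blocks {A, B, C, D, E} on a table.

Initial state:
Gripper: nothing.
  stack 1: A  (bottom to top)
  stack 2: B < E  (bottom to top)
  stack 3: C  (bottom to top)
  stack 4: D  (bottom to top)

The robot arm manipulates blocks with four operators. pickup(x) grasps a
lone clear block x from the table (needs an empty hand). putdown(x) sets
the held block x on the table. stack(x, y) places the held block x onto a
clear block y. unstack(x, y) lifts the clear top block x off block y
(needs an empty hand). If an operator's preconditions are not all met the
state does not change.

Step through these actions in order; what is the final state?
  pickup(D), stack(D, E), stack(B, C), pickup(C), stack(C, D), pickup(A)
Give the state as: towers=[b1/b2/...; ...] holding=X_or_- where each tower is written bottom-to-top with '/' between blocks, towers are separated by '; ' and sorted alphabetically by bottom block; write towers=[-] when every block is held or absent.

towers=[B/E/D/C] holding=A

step 1 (pickup(D)): towers=[A; B/E; C] holding=D
step 2 (stack(D, E)): towers=[A; B/E/D; C] holding=-
step 3 (stack(B, C)) [no-op]: towers=[A; B/E/D; C] holding=-
step 4 (pickup(C)): towers=[A; B/E/D] holding=C
step 5 (stack(C, D)): towers=[A; B/E/D/C] holding=-
step 6 (pickup(A)): towers=[B/E/D/C] holding=A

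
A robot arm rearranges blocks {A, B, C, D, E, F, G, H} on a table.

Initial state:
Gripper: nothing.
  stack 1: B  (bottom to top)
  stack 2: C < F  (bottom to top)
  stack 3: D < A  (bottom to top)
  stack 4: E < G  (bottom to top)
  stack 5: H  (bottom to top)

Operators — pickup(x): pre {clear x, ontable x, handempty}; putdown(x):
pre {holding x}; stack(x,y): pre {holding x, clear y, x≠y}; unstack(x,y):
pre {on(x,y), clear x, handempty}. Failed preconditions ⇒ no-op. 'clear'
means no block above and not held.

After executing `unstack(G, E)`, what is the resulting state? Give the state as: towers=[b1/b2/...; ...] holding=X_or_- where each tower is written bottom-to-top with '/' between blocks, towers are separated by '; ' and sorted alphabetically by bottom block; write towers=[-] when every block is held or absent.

towers=[B; C/F; D/A; E; H] holding=G

before: towers=[B; C/F; D/A; E/G; H] holding=-
pre[unstack(G, E)]: on(G,E) yes, clear(G) yes, handempty yes
all met → apply unstack(G, E)
after:  towers=[B; C/F; D/A; E; H] holding=G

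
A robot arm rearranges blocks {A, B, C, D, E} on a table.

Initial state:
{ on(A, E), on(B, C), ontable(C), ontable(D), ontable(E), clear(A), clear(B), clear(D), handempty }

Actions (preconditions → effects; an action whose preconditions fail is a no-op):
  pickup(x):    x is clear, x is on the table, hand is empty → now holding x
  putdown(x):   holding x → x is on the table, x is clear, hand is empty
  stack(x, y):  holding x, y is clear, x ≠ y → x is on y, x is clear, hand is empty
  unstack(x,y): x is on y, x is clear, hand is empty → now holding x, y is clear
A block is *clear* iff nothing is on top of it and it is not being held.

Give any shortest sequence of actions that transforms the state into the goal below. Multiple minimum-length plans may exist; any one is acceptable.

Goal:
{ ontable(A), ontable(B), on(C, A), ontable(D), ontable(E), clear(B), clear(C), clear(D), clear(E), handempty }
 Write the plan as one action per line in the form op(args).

unstack(B, C)
putdown(B)
unstack(A, E)
putdown(A)
pickup(C)
stack(C, A)

step 1 (unstack(B, C)): towers=[C; D; E/A] holding=B
step 2 (putdown(B)): towers=[B; C; D; E/A] holding=-
step 3 (unstack(A, E)): towers=[B; C; D; E] holding=A
step 4 (putdown(A)): towers=[A; B; C; D; E] holding=-
step 5 (pickup(C)): towers=[A; B; D; E] holding=C
step 6 (stack(C, A)): towers=[A/C; B; D; E] holding=-
goal check: towers=[A/C; B; D; E] holding=- — reached (length 6, optimal by BFS)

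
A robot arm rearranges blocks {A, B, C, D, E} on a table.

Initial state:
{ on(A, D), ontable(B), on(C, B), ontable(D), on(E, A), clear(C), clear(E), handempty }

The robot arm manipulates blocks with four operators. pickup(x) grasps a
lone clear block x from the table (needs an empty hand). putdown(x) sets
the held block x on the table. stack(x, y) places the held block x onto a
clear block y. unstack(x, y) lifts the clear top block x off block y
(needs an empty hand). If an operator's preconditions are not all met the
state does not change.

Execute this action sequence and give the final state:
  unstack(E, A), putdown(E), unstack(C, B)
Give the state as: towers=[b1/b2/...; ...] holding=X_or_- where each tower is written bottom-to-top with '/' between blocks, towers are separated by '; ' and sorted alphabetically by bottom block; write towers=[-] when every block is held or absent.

step 1 (unstack(E, A)): towers=[B/C; D/A] holding=E
step 2 (putdown(E)): towers=[B/C; D/A; E] holding=-
step 3 (unstack(C, B)): towers=[B; D/A; E] holding=C

towers=[B; D/A; E] holding=C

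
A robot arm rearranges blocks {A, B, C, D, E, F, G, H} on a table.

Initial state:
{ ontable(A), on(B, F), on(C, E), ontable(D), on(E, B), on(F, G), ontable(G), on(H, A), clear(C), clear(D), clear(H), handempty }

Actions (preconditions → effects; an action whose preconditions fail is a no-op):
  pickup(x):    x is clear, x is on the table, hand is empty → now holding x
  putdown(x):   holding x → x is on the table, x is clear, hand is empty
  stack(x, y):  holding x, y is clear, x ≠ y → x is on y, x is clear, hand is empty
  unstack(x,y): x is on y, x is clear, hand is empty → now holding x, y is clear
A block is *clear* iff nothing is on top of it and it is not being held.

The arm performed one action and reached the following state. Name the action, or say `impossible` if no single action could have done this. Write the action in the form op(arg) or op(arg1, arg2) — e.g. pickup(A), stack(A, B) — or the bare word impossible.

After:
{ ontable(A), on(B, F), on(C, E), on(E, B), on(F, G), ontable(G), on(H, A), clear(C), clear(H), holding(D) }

target: towers=[A/H; G/F/B/E/C] holding=D
     unstack(H, A) → towers=[A; D; G/F/B/E/C] holding=H
         pickup(D) → towers=[A/H; G/F/B/E/C] holding=D  ← match
     unstack(C, E) → towers=[A/H; D; G/F/B/E] holding=C

pickup(D)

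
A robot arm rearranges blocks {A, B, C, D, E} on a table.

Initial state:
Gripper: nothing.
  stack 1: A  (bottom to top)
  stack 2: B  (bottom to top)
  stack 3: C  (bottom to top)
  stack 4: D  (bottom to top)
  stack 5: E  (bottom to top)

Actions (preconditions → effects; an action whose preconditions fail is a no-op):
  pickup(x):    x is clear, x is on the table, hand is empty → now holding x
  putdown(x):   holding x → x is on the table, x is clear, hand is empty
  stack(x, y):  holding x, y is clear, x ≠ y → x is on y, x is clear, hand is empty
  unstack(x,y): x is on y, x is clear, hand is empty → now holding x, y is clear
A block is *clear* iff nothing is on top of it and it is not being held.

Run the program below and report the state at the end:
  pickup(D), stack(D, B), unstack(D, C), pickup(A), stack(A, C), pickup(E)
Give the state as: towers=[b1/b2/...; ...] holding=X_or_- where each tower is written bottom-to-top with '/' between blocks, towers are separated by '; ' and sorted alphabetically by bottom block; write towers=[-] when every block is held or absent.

step 1 (pickup(D)): towers=[A; B; C; E] holding=D
step 2 (stack(D, B)): towers=[A; B/D; C; E] holding=-
step 3 (unstack(D, C)) [no-op]: towers=[A; B/D; C; E] holding=-
step 4 (pickup(A)): towers=[B/D; C; E] holding=A
step 5 (stack(A, C)): towers=[B/D; C/A; E] holding=-
step 6 (pickup(E)): towers=[B/D; C/A] holding=E

towers=[B/D; C/A] holding=E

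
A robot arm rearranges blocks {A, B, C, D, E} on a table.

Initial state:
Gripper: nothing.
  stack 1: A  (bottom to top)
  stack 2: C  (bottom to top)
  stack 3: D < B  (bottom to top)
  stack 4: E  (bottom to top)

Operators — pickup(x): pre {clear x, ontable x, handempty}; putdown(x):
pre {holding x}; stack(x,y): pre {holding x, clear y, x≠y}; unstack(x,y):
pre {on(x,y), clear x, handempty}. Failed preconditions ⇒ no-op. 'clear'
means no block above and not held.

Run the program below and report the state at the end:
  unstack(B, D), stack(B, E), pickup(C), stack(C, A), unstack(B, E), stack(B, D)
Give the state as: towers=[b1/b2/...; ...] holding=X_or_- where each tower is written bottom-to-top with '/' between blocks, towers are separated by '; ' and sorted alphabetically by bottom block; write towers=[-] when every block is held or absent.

step 1 (unstack(B, D)): towers=[A; C; D; E] holding=B
step 2 (stack(B, E)): towers=[A; C; D; E/B] holding=-
step 3 (pickup(C)): towers=[A; D; E/B] holding=C
step 4 (stack(C, A)): towers=[A/C; D; E/B] holding=-
step 5 (unstack(B, E)): towers=[A/C; D; E] holding=B
step 6 (stack(B, D)): towers=[A/C; D/B; E] holding=-

towers=[A/C; D/B; E] holding=-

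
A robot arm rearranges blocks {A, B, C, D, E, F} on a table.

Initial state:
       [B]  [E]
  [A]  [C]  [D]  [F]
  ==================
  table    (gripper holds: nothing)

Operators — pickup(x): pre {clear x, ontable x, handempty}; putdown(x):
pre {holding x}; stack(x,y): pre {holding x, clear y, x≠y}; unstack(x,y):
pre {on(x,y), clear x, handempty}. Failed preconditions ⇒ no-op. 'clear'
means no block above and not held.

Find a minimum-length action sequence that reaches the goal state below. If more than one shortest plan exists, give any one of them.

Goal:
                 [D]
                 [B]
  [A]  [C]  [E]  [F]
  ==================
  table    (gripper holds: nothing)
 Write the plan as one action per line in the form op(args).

step 1 (unstack(B, C)): towers=[A; C; D/E; F] holding=B
step 2 (stack(B, F)): towers=[A; C; D/E; F/B] holding=-
step 3 (unstack(E, D)): towers=[A; C; D; F/B] holding=E
step 4 (putdown(E)): towers=[A; C; D; E; F/B] holding=-
step 5 (pickup(D)): towers=[A; C; E; F/B] holding=D
step 6 (stack(D, B)): towers=[A; C; E; F/B/D] holding=-
goal check: towers=[A; C; E; F/B/D] holding=- — reached (length 6, optimal by BFS)

unstack(B, C)
stack(B, F)
unstack(E, D)
putdown(E)
pickup(D)
stack(D, B)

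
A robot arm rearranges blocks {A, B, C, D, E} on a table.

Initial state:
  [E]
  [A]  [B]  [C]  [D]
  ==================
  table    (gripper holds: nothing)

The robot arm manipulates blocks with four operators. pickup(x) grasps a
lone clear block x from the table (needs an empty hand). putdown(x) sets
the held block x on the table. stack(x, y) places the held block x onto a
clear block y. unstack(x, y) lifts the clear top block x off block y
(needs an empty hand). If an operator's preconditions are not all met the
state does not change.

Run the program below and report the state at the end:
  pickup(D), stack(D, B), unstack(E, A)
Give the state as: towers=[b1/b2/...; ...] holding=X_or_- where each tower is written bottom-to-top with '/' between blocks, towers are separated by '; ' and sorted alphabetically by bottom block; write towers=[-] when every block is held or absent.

step 1 (pickup(D)): towers=[A/E; B; C] holding=D
step 2 (stack(D, B)): towers=[A/E; B/D; C] holding=-
step 3 (unstack(E, A)): towers=[A; B/D; C] holding=E

towers=[A; B/D; C] holding=E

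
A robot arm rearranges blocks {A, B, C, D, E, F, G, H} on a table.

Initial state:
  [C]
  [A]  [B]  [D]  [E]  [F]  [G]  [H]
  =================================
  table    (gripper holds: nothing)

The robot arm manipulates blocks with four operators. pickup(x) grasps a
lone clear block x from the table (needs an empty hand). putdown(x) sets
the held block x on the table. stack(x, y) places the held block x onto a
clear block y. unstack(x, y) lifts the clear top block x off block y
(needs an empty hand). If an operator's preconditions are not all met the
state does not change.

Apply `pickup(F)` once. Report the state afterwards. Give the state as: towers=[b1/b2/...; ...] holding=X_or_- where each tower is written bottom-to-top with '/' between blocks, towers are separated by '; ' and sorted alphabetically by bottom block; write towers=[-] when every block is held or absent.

before: towers=[A/C; B; D; E; F; G; H] holding=-
pre[pickup(F)]: clear(F) yes, ontable(F) yes, handempty yes
all met → apply pickup(F)
after:  towers=[A/C; B; D; E; G; H] holding=F

towers=[A/C; B; D; E; G; H] holding=F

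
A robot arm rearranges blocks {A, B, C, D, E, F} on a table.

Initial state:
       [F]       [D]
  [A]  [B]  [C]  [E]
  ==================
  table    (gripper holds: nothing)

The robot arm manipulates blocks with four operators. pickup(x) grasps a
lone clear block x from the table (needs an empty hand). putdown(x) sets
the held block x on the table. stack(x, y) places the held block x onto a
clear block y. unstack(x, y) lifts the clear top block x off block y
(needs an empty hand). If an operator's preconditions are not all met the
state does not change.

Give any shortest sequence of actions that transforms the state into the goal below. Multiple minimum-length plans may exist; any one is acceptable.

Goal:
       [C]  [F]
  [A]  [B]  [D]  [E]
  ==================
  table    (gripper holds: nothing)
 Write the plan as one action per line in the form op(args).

unstack(D, E)
putdown(D)
unstack(F, B)
stack(F, D)
pickup(C)
stack(C, B)

step 1 (unstack(D, E)): towers=[A; B/F; C; E] holding=D
step 2 (putdown(D)): towers=[A; B/F; C; D; E] holding=-
step 3 (unstack(F, B)): towers=[A; B; C; D; E] holding=F
step 4 (stack(F, D)): towers=[A; B; C; D/F; E] holding=-
step 5 (pickup(C)): towers=[A; B; D/F; E] holding=C
step 6 (stack(C, B)): towers=[A; B/C; D/F; E] holding=-
goal check: towers=[A; B/C; D/F; E] holding=- — reached (length 6, optimal by BFS)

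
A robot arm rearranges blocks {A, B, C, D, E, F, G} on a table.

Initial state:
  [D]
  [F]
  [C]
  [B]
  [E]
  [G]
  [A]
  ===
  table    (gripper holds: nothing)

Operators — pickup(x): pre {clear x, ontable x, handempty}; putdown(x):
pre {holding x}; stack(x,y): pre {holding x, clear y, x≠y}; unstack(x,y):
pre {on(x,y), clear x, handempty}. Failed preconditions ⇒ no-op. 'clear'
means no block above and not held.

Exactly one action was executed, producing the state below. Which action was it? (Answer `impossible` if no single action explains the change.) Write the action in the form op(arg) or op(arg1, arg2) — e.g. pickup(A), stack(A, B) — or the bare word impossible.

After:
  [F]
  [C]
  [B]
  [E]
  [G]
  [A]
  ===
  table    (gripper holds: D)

unstack(D, F)

target: towers=[A/G/E/B/C/F] holding=D
     unstack(D, F) → towers=[A/G/E/B/C/F] holding=D  ← match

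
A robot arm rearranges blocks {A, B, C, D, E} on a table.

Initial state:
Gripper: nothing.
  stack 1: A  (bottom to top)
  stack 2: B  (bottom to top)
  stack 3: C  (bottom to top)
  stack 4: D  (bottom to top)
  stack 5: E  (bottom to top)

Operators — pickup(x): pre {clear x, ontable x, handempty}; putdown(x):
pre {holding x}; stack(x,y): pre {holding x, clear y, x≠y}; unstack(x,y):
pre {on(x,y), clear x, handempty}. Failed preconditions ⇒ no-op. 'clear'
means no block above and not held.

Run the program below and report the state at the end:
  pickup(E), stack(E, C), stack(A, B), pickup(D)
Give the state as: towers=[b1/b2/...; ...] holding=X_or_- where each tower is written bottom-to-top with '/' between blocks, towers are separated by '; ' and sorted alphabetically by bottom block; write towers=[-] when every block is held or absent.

towers=[A; B; C/E] holding=D

step 1 (pickup(E)): towers=[A; B; C; D] holding=E
step 2 (stack(E, C)): towers=[A; B; C/E; D] holding=-
step 3 (stack(A, B)) [no-op]: towers=[A; B; C/E; D] holding=-
step 4 (pickup(D)): towers=[A; B; C/E] holding=D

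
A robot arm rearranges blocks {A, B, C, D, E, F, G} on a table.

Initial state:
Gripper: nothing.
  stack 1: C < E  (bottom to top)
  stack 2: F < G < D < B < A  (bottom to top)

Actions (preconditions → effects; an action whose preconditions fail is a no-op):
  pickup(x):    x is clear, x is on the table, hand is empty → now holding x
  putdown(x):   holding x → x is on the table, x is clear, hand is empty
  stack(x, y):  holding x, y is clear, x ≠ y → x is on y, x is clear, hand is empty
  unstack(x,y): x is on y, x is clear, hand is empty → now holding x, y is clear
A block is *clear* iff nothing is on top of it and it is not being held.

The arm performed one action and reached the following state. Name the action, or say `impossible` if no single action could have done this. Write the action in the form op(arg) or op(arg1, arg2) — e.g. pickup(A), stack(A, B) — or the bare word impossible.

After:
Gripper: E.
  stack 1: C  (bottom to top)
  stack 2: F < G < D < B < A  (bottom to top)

unstack(E, C)

target: towers=[C; F/G/D/B/A] holding=E
     unstack(A, B) → towers=[C/E; F/G/D/B] holding=A
     unstack(E, C) → towers=[C; F/G/D/B/A] holding=E  ← match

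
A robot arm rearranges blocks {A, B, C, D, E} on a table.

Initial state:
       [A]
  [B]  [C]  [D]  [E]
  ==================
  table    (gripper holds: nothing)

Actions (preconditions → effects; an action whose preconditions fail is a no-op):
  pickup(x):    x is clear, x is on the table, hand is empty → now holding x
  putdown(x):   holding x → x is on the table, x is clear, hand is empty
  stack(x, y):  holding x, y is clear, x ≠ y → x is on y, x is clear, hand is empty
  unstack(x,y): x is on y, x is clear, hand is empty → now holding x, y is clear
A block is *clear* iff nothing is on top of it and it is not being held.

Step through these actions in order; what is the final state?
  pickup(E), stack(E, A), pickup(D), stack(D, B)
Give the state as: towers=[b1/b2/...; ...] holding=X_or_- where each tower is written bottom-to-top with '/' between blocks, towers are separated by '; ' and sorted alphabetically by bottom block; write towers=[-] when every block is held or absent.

towers=[B/D; C/A/E] holding=-

step 1 (pickup(E)): towers=[B; C/A; D] holding=E
step 2 (stack(E, A)): towers=[B; C/A/E; D] holding=-
step 3 (pickup(D)): towers=[B; C/A/E] holding=D
step 4 (stack(D, B)): towers=[B/D; C/A/E] holding=-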